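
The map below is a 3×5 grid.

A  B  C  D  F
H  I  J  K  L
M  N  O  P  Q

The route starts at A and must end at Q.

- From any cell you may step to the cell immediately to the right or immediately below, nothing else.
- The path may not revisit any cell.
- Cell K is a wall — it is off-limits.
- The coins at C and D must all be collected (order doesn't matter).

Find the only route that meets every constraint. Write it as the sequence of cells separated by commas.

A, B, C, D, F, L, Q

Moves only go right or down, so the column and row indices never decrease.
Route from A: 4× right (reaching F), 2× down (reaching Q) — 6 moves in all.
Check: all required cells visited.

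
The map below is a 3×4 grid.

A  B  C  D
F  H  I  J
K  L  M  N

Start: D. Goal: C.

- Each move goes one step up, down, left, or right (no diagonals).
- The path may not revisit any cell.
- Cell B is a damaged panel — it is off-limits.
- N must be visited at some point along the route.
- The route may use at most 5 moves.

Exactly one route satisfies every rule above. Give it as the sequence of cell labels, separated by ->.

D -> J -> N -> M -> I -> C

The budget equals the shortest possible length, so every move has to be on a shortest route through the required cells.
Route from D: 2× down (reaching N), left to M, 2× up (reaching C) — 5 moves in all.
Check: all required cells visited; 5 ≤ 5 moves.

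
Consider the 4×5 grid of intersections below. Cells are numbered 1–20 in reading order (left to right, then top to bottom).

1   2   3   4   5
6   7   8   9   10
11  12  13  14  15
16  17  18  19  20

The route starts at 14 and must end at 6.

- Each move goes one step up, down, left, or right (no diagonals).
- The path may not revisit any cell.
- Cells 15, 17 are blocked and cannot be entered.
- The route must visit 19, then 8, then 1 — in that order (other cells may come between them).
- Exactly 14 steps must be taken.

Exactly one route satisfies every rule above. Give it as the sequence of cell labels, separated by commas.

14, 19, 18, 13, 12, 7, 8, 9, 10, 5, 4, 3, 2, 1, 6

The waypoints must appear in the order 19, 8, 1, with no cell reused.
Route from 14: down 1 to 19, left 1 to 18, up 1 to 13, left 1 to 12, up 1 to 7, right 3 to 10, up 1 to 5, left 4 to 1, down 1 to 6 — 14 moves in all.
Check: order respected (19 at step 1, 8 at step 6, 1 at step 13); 14 moves as required.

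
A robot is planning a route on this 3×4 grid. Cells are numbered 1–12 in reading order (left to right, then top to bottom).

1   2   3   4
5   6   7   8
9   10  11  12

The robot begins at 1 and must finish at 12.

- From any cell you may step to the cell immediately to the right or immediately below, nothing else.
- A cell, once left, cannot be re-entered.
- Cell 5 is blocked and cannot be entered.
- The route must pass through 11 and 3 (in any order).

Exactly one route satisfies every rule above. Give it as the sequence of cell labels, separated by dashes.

1 - 2 - 3 - 7 - 11 - 12

Moves only go right or down, so the column and row indices never decrease.
Route from 1: right 2 to 3, down 2 to 11, right 1 to 12 — 5 moves in all.
Check: all required cells visited.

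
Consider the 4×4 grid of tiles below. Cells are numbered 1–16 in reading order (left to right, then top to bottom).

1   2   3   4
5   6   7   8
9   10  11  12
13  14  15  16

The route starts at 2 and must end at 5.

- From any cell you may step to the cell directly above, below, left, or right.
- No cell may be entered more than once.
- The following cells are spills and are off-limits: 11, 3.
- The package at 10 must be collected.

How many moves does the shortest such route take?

4

Any route passes through 10 somewhere between 2 and 5. Summing Manhattan distances along the two legs (2 → 10 → 5) gives a lower bound of 2 + 2 = 4 moves.
A route of 4 moves achieves this: 2 → 6 → 10 → 9 → 5.
Since 4 matches the lower bound, it is optimal.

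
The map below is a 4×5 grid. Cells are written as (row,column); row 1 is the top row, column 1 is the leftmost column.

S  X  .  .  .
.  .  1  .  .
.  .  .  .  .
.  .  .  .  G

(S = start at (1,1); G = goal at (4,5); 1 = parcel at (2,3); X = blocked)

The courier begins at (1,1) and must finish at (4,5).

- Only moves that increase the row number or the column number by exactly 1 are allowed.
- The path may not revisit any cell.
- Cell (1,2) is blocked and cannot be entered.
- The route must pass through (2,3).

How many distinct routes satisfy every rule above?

6

A right/down-only route from (1,1) to (4,5) makes exactly 3 down-moves and 4 right-moves in some order.
With no other constraints that would be C(7,3) = 35 routes.
Split at (2,3) and multiply the segment counts (each segment already excludes blocked cells): (1,1)→(2,3): 1; (2,3)→(4,5): 6; product = 6.
That gives 6 routes.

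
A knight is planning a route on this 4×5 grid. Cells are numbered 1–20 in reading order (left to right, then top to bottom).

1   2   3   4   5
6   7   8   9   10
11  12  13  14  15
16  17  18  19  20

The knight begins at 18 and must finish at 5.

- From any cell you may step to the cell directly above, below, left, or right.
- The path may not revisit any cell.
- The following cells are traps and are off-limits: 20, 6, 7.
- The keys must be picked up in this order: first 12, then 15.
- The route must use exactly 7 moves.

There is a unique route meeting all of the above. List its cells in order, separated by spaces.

The waypoints must appear in the order 12, 15, with no cell reused.
Route from 18: left to 17, up to 12, 3× right (reaching 15), 2× up (reaching 5) — 7 moves in all.
Check: order respected (12 at step 2, 15 at step 5); 7 moves as required.

18 17 12 13 14 15 10 5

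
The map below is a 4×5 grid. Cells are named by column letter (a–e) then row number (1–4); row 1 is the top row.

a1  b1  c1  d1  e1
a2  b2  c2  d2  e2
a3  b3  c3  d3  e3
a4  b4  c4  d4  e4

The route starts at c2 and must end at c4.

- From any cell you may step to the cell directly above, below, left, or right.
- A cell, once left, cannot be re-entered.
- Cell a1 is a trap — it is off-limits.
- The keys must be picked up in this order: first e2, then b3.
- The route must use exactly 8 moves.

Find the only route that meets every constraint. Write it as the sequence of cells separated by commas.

The waypoints must appear in the order e2, b3, with no cell reused.
Route from c2: 2× right (reaching e2), down to e3, 3× left (reaching b3), down to b4, right to c4 — 8 moves in all.
Check: order respected (e2 at step 2, b3 at step 6); 8 moves as required.

c2, d2, e2, e3, d3, c3, b3, b4, c4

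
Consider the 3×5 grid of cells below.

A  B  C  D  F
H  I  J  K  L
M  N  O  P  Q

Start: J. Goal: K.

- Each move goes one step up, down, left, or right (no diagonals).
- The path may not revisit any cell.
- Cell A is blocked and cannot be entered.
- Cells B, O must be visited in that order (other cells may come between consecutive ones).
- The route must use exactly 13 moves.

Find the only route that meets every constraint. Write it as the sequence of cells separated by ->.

J -> C -> B -> I -> H -> M -> N -> O -> P -> Q -> L -> F -> D -> K

The waypoints must appear in the order B, O, with no cell reused.
Route from J: up 1 to C, left 1 to B, down 1 to I, left 1 to H, down 1 to M, right 4 to Q, up 2 to F, left 1 to D, down 1 to K — 13 moves in all.
Check: order respected (B at step 2, O at step 7); 13 moves as required.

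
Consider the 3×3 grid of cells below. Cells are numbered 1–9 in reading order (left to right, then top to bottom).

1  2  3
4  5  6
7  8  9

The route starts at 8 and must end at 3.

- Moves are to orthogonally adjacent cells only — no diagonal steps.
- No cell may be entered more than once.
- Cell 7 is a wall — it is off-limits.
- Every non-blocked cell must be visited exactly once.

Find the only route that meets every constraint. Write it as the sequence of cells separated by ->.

8 -> 9 -> 6 -> 5 -> 4 -> 1 -> 2 -> 3

Need to visit all 8 open cells exactly once, starting at 8 and ending at 3.
Cell 1 has only two open neighbours (4 and 2), so the path must pass straight through it: one of those is the cell it's entered from and the other is where it exits.
Route from 8: right to 9, up to 6, 2× left (reaching 4), up to 1, 2× right (reaching 3) — 7 moves in all.
Check: all 8 open cells covered.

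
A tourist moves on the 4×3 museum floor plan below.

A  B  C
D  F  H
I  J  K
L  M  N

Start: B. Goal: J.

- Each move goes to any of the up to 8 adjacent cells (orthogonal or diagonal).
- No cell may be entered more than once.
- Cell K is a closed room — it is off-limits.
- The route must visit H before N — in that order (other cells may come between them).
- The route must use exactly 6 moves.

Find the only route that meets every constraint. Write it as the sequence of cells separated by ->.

The waypoints must appear in the order H, N, with no cell reused.
Route from B: down-right to H, left to F, down-left to I, down-right to M, right to N, up-left to J — 6 moves in all.
Check: order respected (H at step 1, N at step 5); 6 moves as required.

B -> H -> F -> I -> M -> N -> J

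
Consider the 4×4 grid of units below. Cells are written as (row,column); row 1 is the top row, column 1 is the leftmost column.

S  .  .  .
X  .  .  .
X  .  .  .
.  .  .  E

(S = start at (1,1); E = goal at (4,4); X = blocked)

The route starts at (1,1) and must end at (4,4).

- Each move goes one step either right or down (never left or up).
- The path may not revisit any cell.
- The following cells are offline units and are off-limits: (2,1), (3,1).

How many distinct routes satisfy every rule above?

A right/down-only route from (1,1) to (4,4) makes exactly 3 down-moves and 3 right-moves in some order.
With no other constraints that would be C(6,3) = 20 routes.
Subtract routes through each blocked cell (inclusion–exclusion for overlaps): − through (2,1): 10 − through (3,1): 4 + through (2,1)&(3,1): 4 → 10.
That gives 10 routes.

10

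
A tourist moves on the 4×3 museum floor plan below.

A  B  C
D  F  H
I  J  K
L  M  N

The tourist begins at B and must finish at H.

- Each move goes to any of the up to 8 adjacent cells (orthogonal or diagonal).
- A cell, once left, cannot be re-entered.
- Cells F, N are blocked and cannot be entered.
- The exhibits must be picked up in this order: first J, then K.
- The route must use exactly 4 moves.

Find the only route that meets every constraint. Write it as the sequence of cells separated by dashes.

B - D - J - K - H

The waypoints must appear in the order J, K, with no cell reused.
Route from B: down-left 1 to D, down-right 1 to J, right 1 to K, up 1 to H — 4 moves in all.
Check: order respected (J at step 2, K at step 3); 4 moves as required.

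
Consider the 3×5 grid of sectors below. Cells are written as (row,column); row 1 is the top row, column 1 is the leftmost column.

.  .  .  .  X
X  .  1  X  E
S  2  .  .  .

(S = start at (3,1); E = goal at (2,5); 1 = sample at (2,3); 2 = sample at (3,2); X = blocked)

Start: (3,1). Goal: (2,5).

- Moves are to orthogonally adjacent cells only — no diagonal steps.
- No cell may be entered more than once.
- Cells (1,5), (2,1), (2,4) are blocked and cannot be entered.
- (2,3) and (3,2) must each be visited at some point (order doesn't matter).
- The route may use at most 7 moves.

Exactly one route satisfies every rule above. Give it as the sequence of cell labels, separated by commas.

(3,1), (3,2), (2,2), (2,3), (3,3), (3,4), (3,5), (2,5)

The 7-move cap with required stops at (2,3), (3,2) leaves no slack for detours.
Route from (3,1): right to (3,2), up to (2,2), right to (2,3), down to (3,3), 2× right (reaching (3,5)), up to (2,5) — 7 moves in all.
Check: all required cells visited; 7 ≤ 7 moves.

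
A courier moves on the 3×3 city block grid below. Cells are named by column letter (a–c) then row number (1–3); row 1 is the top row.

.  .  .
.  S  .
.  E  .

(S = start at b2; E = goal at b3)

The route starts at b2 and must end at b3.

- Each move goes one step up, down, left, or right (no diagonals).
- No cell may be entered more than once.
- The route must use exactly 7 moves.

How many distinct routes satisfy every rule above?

2

Need simple routes of exactly 7 moves from b2 to b3 (Manhattan distance 1, so 3 moves are spent on a detour and 3 undoing it).
Enumerating: b2 a2 a1 b1 c1 c2 c3 b3 | b2 c2 c1 b1 a1 a2 a3 b3.
That gives 2 routes.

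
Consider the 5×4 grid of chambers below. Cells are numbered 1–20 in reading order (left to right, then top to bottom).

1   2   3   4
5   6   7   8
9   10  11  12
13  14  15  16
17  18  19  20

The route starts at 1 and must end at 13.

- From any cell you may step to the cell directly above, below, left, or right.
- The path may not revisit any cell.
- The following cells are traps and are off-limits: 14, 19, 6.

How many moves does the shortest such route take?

3

The Manhattan distance from 1 to 13 is |1−4| + |1−1| = 3, so at least 3 moves are needed.
A route of 3 moves achieves this: 1 → 5 → 9 → 13.
Since 3 matches the lower bound, it is optimal.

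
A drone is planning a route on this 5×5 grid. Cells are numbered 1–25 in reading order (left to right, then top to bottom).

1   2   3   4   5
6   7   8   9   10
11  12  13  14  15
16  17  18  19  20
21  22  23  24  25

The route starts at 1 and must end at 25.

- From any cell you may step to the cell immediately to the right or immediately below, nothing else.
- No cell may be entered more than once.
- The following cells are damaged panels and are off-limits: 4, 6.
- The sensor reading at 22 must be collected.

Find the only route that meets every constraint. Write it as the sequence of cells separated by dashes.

Moves only go right or down, so the column and row indices never decrease.
Route from 1: right 1 to 2, down 4 to 22, right 3 to 25 — 8 moves in all.
Check: all required cells visited.

1 - 2 - 7 - 12 - 17 - 22 - 23 - 24 - 25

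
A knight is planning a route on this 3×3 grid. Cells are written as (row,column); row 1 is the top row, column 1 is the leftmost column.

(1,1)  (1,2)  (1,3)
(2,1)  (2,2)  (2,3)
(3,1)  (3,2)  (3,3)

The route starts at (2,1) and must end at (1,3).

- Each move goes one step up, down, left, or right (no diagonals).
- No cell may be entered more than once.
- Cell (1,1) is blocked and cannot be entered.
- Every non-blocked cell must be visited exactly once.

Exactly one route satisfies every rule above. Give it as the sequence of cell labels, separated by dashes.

(2,1) - (3,1) - (3,2) - (3,3) - (2,3) - (2,2) - (1,2) - (1,3)

Need to visit all 8 open cells exactly once, starting at (2,1) and ending at (1,3).
Route from (2,1): down 1 to (3,1), right 2 to (3,3), up 1 to (2,3), left 1 to (2,2), up 1 to (1,2), right 1 to (1,3) — 7 moves in all.
Check: all 8 open cells covered.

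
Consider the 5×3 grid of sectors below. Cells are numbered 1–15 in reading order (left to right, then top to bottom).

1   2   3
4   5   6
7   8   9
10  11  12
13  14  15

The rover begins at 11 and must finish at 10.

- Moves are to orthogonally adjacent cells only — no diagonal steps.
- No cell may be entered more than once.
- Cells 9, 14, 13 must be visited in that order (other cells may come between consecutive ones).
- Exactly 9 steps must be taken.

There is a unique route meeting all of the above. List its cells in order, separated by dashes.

The waypoints must appear in the order 9, 14, 13, with no cell reused.
Route from 11: up 2 to 5, right 1 to 6, down 3 to 15, left 2 to 13, up 1 to 10 — 9 moves in all.
Check: order respected (9 at step 4, 14 at step 7, 13 at step 8); 9 moves as required.

11 - 8 - 5 - 6 - 9 - 12 - 15 - 14 - 13 - 10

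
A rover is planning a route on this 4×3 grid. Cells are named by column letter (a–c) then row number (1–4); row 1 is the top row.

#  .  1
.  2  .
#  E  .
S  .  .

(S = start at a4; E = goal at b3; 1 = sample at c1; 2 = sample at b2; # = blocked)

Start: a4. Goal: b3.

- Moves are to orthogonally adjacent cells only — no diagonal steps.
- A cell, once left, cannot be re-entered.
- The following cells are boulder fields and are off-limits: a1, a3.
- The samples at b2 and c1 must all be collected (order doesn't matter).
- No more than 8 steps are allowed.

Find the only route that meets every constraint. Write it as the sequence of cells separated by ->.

a4 -> b4 -> c4 -> c3 -> c2 -> c1 -> b1 -> b2 -> b3

Any route must reach b2 and c1 and still end at b3 within 8 moves, so the order of the required stops is forced.
Route from a4: right 2 to c4, up 3 to c1, left 1 to b1, down 2 to b3 — 8 moves in all.
Check: all required cells visited; 8 ≤ 8 moves.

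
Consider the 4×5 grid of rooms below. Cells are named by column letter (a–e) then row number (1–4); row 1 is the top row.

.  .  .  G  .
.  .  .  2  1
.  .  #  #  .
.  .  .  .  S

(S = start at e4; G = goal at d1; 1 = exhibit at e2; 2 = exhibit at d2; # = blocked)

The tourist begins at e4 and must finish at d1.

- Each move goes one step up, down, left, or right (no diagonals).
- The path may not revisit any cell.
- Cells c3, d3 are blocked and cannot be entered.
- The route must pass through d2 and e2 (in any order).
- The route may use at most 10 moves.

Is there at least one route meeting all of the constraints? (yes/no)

One route that works: e4 → e3 → e2 → d2 → d1.

yes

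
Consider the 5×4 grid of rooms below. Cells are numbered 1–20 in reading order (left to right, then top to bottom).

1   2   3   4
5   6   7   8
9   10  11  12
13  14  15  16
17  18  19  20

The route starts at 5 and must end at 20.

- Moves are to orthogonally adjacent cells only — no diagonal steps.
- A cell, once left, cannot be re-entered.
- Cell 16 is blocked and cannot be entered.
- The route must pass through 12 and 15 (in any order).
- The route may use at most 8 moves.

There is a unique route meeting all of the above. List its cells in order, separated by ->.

The 8-move cap with required stops at 12, 15 leaves no slack for detours.
Route from 5: right 3 to 8, down 1 to 12, left 1 to 11, down 2 to 19, right 1 to 20 — 8 moves in all.
Check: all required cells visited; 8 ≤ 8 moves.

5 -> 6 -> 7 -> 8 -> 12 -> 11 -> 15 -> 19 -> 20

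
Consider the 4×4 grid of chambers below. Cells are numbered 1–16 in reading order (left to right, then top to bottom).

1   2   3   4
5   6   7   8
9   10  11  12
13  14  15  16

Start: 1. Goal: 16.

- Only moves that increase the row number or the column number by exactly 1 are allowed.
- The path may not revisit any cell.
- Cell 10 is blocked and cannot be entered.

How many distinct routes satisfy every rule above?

A right/down-only route from 1 to 16 makes exactly 3 down-moves and 3 right-moves in some order.
With no other constraints that would be C(6,3) = 20 routes.
Subtract routes through each blocked cell (inclusion–exclusion for overlaps): − through 10: 9 → 11.
That gives 11 routes.

11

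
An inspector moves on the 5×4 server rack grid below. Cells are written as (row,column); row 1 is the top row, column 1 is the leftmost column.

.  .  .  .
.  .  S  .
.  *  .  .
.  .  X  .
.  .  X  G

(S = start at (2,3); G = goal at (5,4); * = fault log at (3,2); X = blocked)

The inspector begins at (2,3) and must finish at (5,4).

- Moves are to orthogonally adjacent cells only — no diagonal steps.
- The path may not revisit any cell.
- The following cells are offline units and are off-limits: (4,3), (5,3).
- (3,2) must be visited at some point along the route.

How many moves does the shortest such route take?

Any route passes through (3,2) somewhere between (2,3) and (5,4). Summing Manhattan distances along the two legs ((2,3) → (3,2) → (5,4)) gives a lower bound of 2 + 4 = 6 moves.
A route of 6 moves achieves this: (2,3) → (2,2) → (3,2) → (3,3) → (3,4) → (4,4) → (5,4).
Since 6 matches the lower bound, it is optimal.

6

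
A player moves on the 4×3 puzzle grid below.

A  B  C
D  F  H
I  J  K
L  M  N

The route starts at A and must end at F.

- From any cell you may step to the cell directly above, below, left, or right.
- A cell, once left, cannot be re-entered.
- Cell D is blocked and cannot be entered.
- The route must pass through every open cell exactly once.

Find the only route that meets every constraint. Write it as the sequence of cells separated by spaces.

A B C H K N M L I J F

Need to visit all 11 open cells exactly once, starting at A and ending at F.
Cell L has only two open neighbours (I and M), so the path must pass straight through it: one of those is the cell it's entered from and the other is where it exits.
Route from A: 2× right (reaching C), 3× down (reaching N), 2× left (reaching L), up to I, right to J, up to F — 10 moves in all.
Check: all 11 open cells covered.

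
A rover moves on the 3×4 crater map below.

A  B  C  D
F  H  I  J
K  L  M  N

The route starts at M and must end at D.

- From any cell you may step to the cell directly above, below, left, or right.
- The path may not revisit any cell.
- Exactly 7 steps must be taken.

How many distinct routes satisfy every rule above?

8

Need simple routes of exactly 7 moves from M to D (Manhattan distance 3, so 2 moves are spent on a detour and 2 undoing it).
Enumerating: M I H F A B C D | M L H B C I J D | M L H F A B C D | M L K F A B C D | M L K F H B C D | M L K F H I C D | M L K F H I J D | M N J I H B C D.
That gives 8 routes.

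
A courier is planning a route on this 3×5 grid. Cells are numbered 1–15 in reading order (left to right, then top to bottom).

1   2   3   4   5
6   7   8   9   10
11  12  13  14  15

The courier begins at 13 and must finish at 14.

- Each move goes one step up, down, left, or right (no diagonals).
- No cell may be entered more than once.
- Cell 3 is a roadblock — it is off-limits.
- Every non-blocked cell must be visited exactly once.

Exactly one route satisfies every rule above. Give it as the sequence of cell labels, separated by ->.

13 -> 12 -> 11 -> 6 -> 1 -> 2 -> 7 -> 8 -> 9 -> 4 -> 5 -> 10 -> 15 -> 14

Need to visit all 14 open cells exactly once, starting at 13 and ending at 14.
Route from 13: 2× left (reaching 11), 2× up (reaching 1), right to 2, down to 7, 2× right (reaching 9), up to 4, right to 5, 2× down (reaching 15), left to 14 — 13 moves in all.
Check: all 14 open cells covered.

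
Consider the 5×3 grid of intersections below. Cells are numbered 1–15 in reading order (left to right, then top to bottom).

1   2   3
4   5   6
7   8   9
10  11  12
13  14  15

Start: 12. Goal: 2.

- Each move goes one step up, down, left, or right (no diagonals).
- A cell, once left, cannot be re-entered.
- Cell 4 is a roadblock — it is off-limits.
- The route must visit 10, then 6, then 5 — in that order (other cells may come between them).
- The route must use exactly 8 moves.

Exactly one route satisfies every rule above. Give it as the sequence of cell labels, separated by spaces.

12 11 10 7 8 9 6 5 2

The waypoints must appear in the order 10, 6, 5, with no cell reused.
Route from 12: left 2 to 10, up 1 to 7, right 2 to 9, up 1 to 6, left 1 to 5, up 1 to 2 — 8 moves in all.
Check: order respected (10 at step 2, 6 at step 6, 5 at step 7); 8 moves as required.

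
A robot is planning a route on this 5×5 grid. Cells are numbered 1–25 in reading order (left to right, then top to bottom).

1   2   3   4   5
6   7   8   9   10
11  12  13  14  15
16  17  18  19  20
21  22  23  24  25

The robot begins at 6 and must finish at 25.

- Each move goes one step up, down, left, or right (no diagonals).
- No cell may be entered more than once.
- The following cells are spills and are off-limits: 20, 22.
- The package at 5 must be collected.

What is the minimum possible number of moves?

11

Any route passes through 5 somewhere between 6 and 25. Summing Manhattan distances along the two legs (6 → 5 → 25) gives a lower bound of 5 + 4 = 9 moves.
That bound ignores the blocked cells. Measuring each leg by the fewest moves that actually steer around them (6→5: 5; 5→25: 6) raises the lower bound to 11.
A route of 11 moves exists: 6 → 1 → 2 → 3 → 4 → 5 → 10 → 15 → 14 → 19 → 24 → 25.
Since 11 matches that lower bound, it is optimal.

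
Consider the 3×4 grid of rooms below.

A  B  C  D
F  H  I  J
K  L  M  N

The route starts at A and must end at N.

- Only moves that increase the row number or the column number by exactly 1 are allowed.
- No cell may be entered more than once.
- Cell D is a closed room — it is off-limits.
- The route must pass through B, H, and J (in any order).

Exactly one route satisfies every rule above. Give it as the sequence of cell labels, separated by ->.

A -> B -> H -> I -> J -> N

Moves only go right or down, so the column and row indices never decrease.
Route from A: right to B, down to H, 2× right (reaching J), down to N — 5 moves in all.
Check: all required cells visited.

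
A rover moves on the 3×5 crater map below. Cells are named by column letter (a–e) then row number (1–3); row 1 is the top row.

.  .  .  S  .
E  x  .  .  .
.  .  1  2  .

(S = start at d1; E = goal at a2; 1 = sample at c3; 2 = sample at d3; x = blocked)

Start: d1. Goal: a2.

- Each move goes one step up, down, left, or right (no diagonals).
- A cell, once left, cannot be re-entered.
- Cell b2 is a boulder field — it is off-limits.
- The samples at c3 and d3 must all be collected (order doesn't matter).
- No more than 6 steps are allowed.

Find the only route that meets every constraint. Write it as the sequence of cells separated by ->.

The budget equals the shortest possible length, so every move has to be on a shortest route through the required cells.
Route from d1: 2× down (reaching d3), 3× left (reaching a3), up to a2 — 6 moves in all.
Check: all required cells visited; 6 ≤ 6 moves.

d1 -> d2 -> d3 -> c3 -> b3 -> a3 -> a2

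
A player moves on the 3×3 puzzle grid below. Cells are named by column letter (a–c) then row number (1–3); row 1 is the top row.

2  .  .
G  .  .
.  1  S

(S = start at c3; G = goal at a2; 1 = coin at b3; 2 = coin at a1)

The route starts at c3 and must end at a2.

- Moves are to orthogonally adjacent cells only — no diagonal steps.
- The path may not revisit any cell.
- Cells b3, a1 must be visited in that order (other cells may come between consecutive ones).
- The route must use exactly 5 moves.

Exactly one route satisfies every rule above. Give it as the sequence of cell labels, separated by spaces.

The waypoints must appear in the order b3, a1, with no cell reused.
Route from c3: left 1 to b3, up 2 to b1, left 1 to a1, down 1 to a2 — 5 moves in all.
Check: order respected (1 at step 1, 2 at step 4); 5 moves as required.

c3 b3 b2 b1 a1 a2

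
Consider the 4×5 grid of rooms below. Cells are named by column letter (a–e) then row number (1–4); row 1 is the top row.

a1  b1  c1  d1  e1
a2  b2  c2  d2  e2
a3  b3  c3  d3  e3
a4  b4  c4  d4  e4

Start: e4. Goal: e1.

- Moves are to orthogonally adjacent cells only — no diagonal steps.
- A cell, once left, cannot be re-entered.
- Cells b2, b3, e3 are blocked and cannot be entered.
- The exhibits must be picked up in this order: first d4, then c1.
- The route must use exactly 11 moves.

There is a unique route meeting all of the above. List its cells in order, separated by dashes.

e4 - d4 - c4 - b4 - a4 - a3 - a2 - a1 - b1 - c1 - d1 - e1

The waypoints must appear in the order d4, c1, with no cell reused.
Route from e4: 4× left (reaching a4), 3× up (reaching a1), 4× right (reaching e1) — 11 moves in all.
Check: order respected (d4 at step 1, c1 at step 9); 11 moves as required.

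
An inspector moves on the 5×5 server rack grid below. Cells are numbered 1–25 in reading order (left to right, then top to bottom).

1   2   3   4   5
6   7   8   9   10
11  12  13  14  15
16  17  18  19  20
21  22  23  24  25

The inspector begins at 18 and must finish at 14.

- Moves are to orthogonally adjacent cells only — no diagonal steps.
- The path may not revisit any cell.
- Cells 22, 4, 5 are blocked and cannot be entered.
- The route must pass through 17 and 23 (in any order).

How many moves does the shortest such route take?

16

Any route passes through 17 and 23 in some order between 18 and 14. Summing Manhattan distances along each leg and taking the cheapest ordering (18 → 23 → 17 → 14) gives a lower bound of 1 + 2 + 3 = 6 moves.
The shortest route satisfying every rule uses 16 moves: 18 → 23 → 24 → 19 → 20 → 15 → 10 → 9 → 8 → 7 → 6 → 11 → 16 → 17 → 12 → 13 → 14.
The no-revisit rule (legs can't share cells) pushes the minimum above the 6-move bound; an exhaustive check rules out every length from 6 to 15 (on a 4-connected grid the length of any start-to-goal walk has the same parity as the Manhattan bound, so only lengths 6, 8, 10, … need checking), leaving 16 as the minimum.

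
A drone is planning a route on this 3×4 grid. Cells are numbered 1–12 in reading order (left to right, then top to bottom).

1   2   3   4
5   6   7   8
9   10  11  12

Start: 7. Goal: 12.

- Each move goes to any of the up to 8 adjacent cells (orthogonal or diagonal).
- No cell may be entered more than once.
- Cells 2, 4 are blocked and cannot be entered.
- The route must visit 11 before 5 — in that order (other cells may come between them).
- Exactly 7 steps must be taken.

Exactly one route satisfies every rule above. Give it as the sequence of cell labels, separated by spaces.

7 11 10 5 6 3 8 12

The waypoints must appear in the order 11, 5, with no cell reused.
Route from 7: down to 11, left to 10, up-left to 5, right to 6, up-right to 3, down-right to 8, down to 12 — 7 moves in all.
Check: order respected (11 at step 1, 5 at step 3); 7 moves as required.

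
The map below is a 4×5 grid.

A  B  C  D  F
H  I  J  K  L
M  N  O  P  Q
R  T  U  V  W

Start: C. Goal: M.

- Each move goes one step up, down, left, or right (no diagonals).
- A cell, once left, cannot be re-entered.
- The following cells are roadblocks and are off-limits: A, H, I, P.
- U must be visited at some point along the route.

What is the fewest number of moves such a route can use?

Any route passes through U somewhere between C and M. Summing Manhattan distances along the two legs (C → U → M) gives a lower bound of 3 + 3 = 6 moves.
A route of 6 moves achieves this: C → J → O → U → T → N → M.
Since 6 matches the lower bound, it is optimal.

6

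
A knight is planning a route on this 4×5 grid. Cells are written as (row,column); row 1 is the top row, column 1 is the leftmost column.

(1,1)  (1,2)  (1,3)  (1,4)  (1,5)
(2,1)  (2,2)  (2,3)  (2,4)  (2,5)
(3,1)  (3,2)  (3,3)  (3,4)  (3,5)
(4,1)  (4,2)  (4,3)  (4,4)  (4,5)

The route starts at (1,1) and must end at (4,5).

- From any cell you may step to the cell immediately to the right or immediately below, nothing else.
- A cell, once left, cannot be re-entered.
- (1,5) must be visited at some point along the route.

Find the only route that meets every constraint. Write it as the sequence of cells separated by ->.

(1,1) -> (1,2) -> (1,3) -> (1,4) -> (1,5) -> (2,5) -> (3,5) -> (4,5)

Moves only go right or down, so the column and row indices never decrease.
Route from (1,1): right 4 to (1,5), down 3 to (4,5) — 7 moves in all.
Check: all required cells visited.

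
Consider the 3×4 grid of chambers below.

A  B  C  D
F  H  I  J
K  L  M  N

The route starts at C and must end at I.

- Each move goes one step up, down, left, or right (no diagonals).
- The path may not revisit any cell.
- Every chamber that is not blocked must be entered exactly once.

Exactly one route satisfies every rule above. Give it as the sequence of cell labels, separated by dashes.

C - D - J - N - M - L - K - F - A - B - H - I

Need to visit all 12 open cells exactly once, starting at C and ending at I.
Cell N has only two open neighbours (J and M), so the path must pass straight through it: one of those is the cell it's entered from and the other is where it exits.
Route from C: right 1 to D, down 2 to N, left 3 to K, up 2 to A, right 1 to B, down 1 to H, right 1 to I — 11 moves in all.
Check: all 12 open cells covered.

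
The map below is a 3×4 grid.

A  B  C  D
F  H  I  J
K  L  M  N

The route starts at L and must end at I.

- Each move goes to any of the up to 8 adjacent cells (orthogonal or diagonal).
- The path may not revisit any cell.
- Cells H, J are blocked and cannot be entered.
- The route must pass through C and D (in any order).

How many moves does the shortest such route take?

5

Any route passes through C and D in some order between L and I. Summing Chebyshev distances along each leg and taking the cheapest ordering (L → D → C → I) gives a lower bound of 2 + 1 + 1 = 4 moves.
The shortest route satisfying every rule uses 5 moves: L → F → B → C → D → I.
The bound of 4 isn't tight here; checking systematically, no route of length 4 through 4 satisfies every constraint, so 5 is the minimum.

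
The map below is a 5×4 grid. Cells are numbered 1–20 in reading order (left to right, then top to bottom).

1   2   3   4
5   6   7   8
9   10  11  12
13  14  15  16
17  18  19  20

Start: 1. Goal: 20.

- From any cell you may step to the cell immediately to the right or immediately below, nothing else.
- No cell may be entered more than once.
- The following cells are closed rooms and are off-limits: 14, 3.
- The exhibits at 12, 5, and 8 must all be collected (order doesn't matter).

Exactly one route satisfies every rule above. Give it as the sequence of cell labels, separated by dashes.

Moves only go right or down, so the column and row indices never decrease.
Route from 1: down to 5, 3× right (reaching 8), 3× down (reaching 20) — 7 moves in all.
Check: all required cells visited.

1 - 5 - 6 - 7 - 8 - 12 - 16 - 20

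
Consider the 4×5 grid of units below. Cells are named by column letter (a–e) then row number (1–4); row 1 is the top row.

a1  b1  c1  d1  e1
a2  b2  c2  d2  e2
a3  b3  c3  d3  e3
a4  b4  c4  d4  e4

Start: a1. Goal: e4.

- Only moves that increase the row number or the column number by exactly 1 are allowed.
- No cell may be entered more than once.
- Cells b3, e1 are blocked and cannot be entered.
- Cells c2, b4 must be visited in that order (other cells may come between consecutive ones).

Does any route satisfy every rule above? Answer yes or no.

b4 lies to the left of c2, so going from c2 to b4 would need a leftward move — but moves only go right/down, so c2 cannot be visited before b4.

no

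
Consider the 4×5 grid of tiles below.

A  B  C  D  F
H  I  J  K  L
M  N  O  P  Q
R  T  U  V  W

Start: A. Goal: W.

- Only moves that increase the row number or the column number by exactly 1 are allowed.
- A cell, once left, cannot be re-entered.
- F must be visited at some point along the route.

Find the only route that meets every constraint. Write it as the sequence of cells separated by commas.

Moves only go right or down, so the column and row indices never decrease.
Route from A: right 4 to F, down 3 to W — 7 moves in all.
Check: all required cells visited.

A, B, C, D, F, L, Q, W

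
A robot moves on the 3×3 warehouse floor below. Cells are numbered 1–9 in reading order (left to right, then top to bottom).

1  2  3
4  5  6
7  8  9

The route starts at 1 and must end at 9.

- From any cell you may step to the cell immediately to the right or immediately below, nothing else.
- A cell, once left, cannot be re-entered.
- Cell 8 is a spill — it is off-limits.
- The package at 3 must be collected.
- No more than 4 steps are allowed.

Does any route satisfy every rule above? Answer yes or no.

One route that works: 1 → 2 → 3 → 6 → 9.

yes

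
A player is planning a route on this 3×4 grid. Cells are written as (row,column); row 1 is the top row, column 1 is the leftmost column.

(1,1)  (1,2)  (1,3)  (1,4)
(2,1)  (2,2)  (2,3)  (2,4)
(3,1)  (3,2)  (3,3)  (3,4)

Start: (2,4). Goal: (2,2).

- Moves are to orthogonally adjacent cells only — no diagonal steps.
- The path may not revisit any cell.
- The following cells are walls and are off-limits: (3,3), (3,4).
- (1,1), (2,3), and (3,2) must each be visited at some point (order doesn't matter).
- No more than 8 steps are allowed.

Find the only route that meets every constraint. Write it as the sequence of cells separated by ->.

(2,4) -> (2,3) -> (1,3) -> (1,2) -> (1,1) -> (2,1) -> (3,1) -> (3,2) -> (2,2)

The 8-move cap with required stops at (1,1), (2,3), (3,2) leaves no slack for detours.
Route from (2,4): left to (2,3), up to (1,3), 2× left (reaching (1,1)), 2× down (reaching (3,1)), right to (3,2), up to (2,2) — 8 moves in all.
Check: all required cells visited; 8 ≤ 8 moves.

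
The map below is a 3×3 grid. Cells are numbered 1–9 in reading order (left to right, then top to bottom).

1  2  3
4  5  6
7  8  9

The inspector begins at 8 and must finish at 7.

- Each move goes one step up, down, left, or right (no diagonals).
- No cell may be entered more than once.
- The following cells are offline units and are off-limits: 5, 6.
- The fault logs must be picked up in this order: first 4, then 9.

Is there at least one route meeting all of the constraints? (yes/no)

9 must be visited but has only one open neighbour (8), and it is neither the start nor the goal — the route would have to enter and leave through 8, re-entering it.

no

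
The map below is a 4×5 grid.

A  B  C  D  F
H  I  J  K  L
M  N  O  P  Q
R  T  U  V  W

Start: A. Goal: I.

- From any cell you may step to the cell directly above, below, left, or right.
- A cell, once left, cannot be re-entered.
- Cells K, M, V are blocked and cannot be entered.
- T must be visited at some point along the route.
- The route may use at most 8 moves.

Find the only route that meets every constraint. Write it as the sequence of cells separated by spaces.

A B C J O U T N I

The 8-move cap with required stops at T leaves no slack for detours.
Route from A: 2× right (reaching C), 3× down (reaching U), left to T, 2× up (reaching I) — 8 moves in all.
Check: all required cells visited; 8 ≤ 8 moves.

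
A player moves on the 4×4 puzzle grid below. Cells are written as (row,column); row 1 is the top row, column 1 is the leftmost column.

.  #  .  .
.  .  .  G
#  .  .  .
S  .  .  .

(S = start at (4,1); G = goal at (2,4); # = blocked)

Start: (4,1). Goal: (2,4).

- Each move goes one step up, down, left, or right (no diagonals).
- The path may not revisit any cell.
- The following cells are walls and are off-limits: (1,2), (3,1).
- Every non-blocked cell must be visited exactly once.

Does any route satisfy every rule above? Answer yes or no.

no

Cell (1,1) has only one open neighbour but is neither the start nor the goal, so a Hamiltonian route would have to both enter and leave it through the same neighbour — impossible without revisiting.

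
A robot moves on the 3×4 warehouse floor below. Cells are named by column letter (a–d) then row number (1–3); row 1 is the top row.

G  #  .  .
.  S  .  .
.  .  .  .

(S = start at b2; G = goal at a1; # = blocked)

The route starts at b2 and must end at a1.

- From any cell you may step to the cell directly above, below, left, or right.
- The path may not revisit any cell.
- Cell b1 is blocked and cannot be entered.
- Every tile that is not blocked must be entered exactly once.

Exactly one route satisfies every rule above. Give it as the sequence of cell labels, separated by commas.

b2, c2, c1, d1, d2, d3, c3, b3, a3, a2, a1

Need to visit all 11 open cells exactly once, starting at b2 and ending at a1.
Cell a3 has only two open neighbours (a2 and b3), so the path must pass straight through it: one of those is the cell it's entered from and the other is where it exits.
Route from b2: right to c2, up to c1, right to d1, 2× down (reaching d3), 3× left (reaching a3), 2× up (reaching a1) — 10 moves in all.
Check: all 11 open cells covered.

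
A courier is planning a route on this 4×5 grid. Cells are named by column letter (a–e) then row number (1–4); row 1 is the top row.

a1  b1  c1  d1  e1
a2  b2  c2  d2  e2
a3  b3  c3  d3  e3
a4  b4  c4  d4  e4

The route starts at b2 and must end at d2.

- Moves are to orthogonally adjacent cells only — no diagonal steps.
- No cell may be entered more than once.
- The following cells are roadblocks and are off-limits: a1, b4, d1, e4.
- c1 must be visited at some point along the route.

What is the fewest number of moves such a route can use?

Any route passes through c1 somewhere between b2 and d2. Summing Manhattan distances along the two legs (b2 → c1 → d2) gives a lower bound of 2 + 2 = 4 moves.
A route of 4 moves achieves this: b2 → b1 → c1 → c2 → d2.
Since 4 matches the lower bound, it is optimal.

4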